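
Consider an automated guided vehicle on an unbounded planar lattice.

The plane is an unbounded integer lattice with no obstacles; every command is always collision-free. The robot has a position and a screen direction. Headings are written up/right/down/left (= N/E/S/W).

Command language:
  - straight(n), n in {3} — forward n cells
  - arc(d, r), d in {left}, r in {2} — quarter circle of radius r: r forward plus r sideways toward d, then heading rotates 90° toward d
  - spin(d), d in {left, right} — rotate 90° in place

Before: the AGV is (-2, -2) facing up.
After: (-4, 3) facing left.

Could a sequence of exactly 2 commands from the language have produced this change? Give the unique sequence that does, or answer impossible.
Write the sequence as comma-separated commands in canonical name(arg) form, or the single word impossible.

key: order matters: swapping straight(3) and arc(left, 2) lands elsewhere
start: (-2, -2) facing up
step 1 (straight(3)): (-2, 1) facing up
step 2 (arc(left, 2)): (-4, 3) facing left
all 16 alternatives checked — unique.

straight(3), arc(left, 2)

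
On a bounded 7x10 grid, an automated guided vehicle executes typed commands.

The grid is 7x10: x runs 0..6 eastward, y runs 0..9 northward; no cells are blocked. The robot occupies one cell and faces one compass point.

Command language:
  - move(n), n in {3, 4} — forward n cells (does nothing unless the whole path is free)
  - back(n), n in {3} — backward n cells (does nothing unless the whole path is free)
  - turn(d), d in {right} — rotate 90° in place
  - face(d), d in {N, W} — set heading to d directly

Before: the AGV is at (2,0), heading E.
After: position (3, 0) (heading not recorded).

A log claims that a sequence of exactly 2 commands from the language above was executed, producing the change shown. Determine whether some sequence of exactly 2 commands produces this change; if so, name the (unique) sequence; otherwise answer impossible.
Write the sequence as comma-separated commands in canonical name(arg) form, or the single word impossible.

move(4), back(3)

key: order matters: swapping move(4) and back(3) lands elsewhere
initial: at (2,0), heading E
[1] after move(4): at (6,0), heading E
[2] after back(3): at (3,0), heading E
uniquely the one of 36 2-step routes that fits.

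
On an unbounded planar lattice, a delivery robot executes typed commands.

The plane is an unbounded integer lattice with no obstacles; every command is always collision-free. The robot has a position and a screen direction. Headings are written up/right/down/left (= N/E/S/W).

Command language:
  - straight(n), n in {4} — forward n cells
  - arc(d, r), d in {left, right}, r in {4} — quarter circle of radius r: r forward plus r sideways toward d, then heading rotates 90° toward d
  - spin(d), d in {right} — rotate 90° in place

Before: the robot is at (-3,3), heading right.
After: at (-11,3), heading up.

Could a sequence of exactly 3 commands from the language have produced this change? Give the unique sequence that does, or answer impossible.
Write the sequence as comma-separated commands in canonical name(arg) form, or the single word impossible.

key: order matters: swapping spin(right) and arc(right, 4) lands elsewhere
begin: at (-3,3), heading right
1. spin(right) → at (-3,3), heading down
2. arc(right, 4) → at (-7,-1), heading left
3. arc(right, 4) → at (-11,3), heading up
uniquely the one of 64 3-step routes that fits.

spin(right), arc(right, 4), arc(right, 4)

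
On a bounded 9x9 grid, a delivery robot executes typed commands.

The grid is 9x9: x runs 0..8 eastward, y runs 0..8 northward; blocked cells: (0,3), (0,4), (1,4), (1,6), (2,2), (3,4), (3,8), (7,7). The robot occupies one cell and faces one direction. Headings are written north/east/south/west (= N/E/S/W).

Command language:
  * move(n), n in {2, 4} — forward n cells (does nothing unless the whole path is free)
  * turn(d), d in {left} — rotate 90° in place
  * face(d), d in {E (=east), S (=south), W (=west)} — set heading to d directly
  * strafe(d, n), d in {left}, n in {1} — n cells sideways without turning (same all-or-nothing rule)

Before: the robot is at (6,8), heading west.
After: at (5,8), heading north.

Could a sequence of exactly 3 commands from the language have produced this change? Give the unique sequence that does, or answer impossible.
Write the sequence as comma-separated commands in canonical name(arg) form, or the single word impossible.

face(E), turn(left), strafe(left, 1)

key: position moved to (5,8) AND the heading swung to N — translation plus rotation needed
t0: at (6,8), heading west
step 1 (face(E)): at (6,8), heading east
step 2 (turn(left)): at (6,8), heading north
step 3 (strafe(left, 1)): at (5,8), heading north
no other 3-command option fits: unique.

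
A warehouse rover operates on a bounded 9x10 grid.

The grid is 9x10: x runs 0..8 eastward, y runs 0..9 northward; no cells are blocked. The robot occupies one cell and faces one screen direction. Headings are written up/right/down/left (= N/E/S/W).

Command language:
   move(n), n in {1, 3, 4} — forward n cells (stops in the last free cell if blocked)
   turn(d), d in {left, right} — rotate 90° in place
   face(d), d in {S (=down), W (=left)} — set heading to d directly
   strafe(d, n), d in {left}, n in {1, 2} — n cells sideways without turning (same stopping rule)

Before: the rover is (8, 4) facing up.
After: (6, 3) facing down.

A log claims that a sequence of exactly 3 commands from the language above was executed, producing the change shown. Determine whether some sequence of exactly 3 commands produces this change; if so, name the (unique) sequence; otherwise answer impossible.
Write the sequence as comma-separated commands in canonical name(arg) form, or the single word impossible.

strafe(left, 2), face(S), move(1)

key: order matters: swapping strafe(left, 2) and move(1) lands elsewhere
t0: (8, 4) facing up
step 1 (strafe(left, 2)): (6, 4) facing up
step 2 (face(S)): (6, 4) facing down
step 3 (move(1)): (6, 3) facing down
uniquely the one of 729 3-step routes that fits.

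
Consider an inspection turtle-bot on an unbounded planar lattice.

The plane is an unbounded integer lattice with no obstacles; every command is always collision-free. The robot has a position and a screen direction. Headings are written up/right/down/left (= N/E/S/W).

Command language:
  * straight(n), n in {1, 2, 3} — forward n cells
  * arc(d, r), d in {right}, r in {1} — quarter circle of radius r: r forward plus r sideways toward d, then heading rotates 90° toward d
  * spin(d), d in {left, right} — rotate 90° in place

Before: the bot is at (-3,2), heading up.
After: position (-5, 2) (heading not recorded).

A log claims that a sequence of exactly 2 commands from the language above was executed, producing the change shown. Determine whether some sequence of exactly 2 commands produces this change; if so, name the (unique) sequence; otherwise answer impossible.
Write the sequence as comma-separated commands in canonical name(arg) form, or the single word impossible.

spin(left), straight(2)

key: order matters: swapping spin(left) and straight(2) lands elsewhere
initial: at (-3,2), heading up
step 1 (spin(left)): at (-3,2), heading left
step 2 (straight(2)): at (-5,2), heading left
uniquely the one of 36 2-step routes that fits.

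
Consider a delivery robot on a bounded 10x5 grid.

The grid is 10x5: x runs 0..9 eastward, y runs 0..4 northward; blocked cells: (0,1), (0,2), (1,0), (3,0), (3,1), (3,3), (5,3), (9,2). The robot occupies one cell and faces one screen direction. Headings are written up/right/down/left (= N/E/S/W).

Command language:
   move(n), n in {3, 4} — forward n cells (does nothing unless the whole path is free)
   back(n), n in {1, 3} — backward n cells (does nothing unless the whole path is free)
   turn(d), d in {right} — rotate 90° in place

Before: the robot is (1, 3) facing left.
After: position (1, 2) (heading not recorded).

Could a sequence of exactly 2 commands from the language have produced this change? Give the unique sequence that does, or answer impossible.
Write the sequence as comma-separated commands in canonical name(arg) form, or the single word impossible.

turn(right), back(1)

key: order matters: swapping turn(right) and back(1) lands elsewhere
from: (1, 3) facing left
step 1 (turn(right)): (1, 3) facing up
step 2 (back(1)): (1, 2) facing up
uniquely the one of 25 2-step routes that fits.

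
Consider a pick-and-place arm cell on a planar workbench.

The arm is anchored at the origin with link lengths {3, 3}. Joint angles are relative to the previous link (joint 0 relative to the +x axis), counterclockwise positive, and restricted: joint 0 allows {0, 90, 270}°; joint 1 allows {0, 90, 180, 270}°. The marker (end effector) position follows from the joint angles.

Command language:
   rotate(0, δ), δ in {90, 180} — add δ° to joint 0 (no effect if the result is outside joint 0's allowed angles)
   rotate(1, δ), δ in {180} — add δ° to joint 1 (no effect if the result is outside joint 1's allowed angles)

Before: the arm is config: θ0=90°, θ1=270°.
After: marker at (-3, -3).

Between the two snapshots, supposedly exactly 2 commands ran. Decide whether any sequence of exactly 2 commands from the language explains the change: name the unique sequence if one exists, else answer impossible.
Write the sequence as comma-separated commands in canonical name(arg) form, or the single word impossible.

key: order matters: swapping rotate(0, 90) and rotate(0, 180) lands elsewhere
start: config: θ0=90°, θ1=270°
t=1 rotate(0, 90) ⇒ config: θ0=90°, θ1=270°
t=2 rotate(0, 180) ⇒ config: θ0=270°, θ1=270°
all 9 alternatives checked — unique.

rotate(0, 90), rotate(0, 180)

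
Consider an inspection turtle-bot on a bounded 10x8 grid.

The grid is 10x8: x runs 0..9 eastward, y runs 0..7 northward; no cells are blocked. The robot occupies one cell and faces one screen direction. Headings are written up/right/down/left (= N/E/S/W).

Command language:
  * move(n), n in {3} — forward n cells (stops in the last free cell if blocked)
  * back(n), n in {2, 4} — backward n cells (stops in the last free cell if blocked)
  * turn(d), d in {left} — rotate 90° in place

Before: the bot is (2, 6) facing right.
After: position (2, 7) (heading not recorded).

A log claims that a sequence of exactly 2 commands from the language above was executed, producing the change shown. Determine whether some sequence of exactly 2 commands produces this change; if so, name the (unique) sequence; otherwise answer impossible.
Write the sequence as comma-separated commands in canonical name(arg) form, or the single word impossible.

key: running move(3) before turn(left) would end elsewhere — order is forced
from: (2, 6) facing right
step 1 (turn(left)): (2, 6) facing up
step 2 (move(3)): (2, 7) facing up
all 16 alternatives checked — unique.

turn(left), move(3)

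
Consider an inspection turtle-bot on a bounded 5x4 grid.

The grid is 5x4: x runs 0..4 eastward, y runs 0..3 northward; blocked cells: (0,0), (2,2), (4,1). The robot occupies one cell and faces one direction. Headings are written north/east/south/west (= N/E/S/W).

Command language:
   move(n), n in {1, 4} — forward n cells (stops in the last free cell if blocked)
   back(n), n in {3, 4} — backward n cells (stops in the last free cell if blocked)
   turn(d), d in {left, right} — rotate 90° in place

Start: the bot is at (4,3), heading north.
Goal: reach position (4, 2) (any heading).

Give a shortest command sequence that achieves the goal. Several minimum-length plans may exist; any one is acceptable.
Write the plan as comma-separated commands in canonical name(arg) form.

initial: at (4,3), heading north
t=1 back(3) ⇒ at (4,2), heading north
no 0-step plan works, so 1 is optimal.

back(3)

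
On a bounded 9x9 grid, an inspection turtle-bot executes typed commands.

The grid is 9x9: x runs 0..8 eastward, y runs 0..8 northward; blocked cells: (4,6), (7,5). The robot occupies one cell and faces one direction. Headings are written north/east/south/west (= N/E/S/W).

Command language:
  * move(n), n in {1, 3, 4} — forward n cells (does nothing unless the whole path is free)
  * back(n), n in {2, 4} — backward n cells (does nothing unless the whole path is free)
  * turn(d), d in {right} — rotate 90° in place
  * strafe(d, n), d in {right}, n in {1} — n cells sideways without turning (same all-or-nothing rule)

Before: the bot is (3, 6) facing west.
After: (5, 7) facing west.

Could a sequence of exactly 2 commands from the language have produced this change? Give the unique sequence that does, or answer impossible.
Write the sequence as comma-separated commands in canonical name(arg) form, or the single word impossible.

key: still facing W at the end — nothing in the sequence rotates
from: (3, 6) facing west
t=1 strafe(right, 1) ⇒ (3, 7) facing west
t=2 back(2) ⇒ (5, 7) facing west
all 49 alternatives checked — unique.

strafe(right, 1), back(2)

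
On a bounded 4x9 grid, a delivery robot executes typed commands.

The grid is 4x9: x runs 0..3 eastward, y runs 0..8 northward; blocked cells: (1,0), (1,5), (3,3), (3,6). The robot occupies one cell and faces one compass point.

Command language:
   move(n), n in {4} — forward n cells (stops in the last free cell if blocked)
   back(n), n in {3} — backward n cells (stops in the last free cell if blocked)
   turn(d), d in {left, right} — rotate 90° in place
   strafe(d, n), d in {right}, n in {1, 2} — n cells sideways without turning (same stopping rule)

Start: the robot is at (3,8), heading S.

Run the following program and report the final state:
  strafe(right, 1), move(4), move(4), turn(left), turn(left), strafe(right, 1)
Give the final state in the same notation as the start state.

start: at (3,8), heading S
step 1 (strafe(right, 1)): at (2,8), heading S
step 2 (move(4)): at (2,4), heading S
step 3 (move(4)): at (2,0), heading S
step 4 (turn(left)): at (2,0), heading E
step 5 (turn(left)): at (2,0), heading N
step 6 (strafe(right, 1)): at (3,0), heading N

at (3,0), heading N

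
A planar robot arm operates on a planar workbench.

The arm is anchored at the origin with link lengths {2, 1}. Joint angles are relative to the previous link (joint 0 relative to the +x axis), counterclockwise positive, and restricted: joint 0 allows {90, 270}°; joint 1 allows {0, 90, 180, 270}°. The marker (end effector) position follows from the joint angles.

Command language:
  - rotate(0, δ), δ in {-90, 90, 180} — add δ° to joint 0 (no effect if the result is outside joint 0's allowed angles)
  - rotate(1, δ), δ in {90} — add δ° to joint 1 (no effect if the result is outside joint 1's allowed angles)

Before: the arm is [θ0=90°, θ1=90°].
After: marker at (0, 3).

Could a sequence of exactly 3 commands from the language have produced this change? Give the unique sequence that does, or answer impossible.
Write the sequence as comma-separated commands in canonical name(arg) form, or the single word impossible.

rotate(1, 90), rotate(1, 90), rotate(1, 90)

initial: [θ0=90°, θ1=90°]
step 1 (rotate(1, 90)): [θ0=90°, θ1=180°]
step 2 (rotate(1, 90)): [θ0=90°, θ1=270°]
step 3 (rotate(1, 90)): [θ0=90°, θ1=0°]
no other 3-command option fits: unique.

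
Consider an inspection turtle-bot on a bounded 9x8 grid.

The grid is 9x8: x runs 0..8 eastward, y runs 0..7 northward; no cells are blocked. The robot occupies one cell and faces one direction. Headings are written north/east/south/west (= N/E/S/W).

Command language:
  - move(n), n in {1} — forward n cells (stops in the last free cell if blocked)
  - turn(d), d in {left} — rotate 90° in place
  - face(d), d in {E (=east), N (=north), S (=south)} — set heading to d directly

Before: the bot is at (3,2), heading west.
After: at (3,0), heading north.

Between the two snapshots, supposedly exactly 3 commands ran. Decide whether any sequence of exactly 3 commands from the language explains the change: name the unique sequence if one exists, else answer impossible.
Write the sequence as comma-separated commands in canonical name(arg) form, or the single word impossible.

every 3-command combo misses the target.

impossible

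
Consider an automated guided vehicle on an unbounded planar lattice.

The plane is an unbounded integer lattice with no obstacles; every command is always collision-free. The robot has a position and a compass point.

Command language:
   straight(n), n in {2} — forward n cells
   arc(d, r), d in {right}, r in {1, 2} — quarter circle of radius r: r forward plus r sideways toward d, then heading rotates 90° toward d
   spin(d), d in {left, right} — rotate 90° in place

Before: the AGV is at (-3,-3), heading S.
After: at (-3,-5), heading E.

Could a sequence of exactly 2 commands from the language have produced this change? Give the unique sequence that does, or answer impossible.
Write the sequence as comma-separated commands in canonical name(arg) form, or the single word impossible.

straight(2), spin(left)

key: running spin(left) before straight(2) would end elsewhere — order is forced
from: at (-3,-3), heading S
[1] after straight(2): at (-3,-5), heading S
[2] after spin(left): at (-3,-5), heading E
uniquely the one of 25 2-step routes that fits.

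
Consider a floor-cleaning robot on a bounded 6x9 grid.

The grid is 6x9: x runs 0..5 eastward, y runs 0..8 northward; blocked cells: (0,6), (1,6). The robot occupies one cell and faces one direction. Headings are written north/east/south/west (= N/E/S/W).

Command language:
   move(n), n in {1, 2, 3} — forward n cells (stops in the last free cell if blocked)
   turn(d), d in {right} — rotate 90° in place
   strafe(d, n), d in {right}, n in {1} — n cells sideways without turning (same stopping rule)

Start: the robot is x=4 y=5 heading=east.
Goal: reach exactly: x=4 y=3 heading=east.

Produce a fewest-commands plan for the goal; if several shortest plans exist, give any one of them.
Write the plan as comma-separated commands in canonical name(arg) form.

strafe(right, 1), strafe(right, 1)

start: x=4 y=5 heading=east
t=1 strafe(right, 1) ⇒ x=4 y=4 heading=east
t=2 strafe(right, 1) ⇒ x=4 y=3 heading=east
shorter routes all fall short; 2 is best.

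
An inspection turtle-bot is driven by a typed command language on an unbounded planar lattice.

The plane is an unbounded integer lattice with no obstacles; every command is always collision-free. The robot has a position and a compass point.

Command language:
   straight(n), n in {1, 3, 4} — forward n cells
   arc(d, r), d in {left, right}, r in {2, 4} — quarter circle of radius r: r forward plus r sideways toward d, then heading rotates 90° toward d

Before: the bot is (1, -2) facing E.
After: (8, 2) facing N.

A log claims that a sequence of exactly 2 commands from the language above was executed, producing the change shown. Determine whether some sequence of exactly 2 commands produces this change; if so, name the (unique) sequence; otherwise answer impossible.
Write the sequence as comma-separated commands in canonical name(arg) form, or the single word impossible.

straight(3), arc(left, 4)

key: cell and facing (now N) both changed — the 2 commands mix motion and turning
initial: (1, -2) facing E
[1] after straight(3): (4, -2) facing E
[2] after arc(left, 4): (8, 2) facing N
no rival 2-sequence matches.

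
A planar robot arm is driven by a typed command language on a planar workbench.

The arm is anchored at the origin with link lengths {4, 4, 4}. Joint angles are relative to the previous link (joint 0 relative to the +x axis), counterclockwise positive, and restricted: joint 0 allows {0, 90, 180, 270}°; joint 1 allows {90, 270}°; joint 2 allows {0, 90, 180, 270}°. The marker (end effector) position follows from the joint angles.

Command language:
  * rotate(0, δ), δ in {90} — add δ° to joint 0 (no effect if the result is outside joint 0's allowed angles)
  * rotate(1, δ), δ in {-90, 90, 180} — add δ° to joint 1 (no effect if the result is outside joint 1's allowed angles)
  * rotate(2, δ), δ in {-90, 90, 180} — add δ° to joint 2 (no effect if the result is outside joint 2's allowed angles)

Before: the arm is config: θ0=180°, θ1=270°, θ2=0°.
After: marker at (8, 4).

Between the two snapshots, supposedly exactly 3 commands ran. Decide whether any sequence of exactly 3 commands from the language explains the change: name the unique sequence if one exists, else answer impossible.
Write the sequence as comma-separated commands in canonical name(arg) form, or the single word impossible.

begin: config: θ0=180°, θ1=270°, θ2=0°
t=1 rotate(0, 90) ⇒ config: θ0=270°, θ1=270°, θ2=0°
t=2 rotate(0, 90) ⇒ config: θ0=0°, θ1=270°, θ2=0°
t=3 rotate(0, 90) ⇒ config: θ0=90°, θ1=270°, θ2=0°
uniquely the one of 343 3-step routes that fits.

rotate(0, 90), rotate(0, 90), rotate(0, 90)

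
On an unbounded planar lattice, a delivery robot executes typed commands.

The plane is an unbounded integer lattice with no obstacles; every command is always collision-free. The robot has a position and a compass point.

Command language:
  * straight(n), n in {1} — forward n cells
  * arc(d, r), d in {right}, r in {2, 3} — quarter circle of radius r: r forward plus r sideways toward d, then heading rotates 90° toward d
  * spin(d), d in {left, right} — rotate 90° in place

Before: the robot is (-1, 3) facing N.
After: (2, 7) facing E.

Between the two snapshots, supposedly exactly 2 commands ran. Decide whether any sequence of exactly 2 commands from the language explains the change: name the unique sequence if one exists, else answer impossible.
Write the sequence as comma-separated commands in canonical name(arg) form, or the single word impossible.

key: running arc(right, 3) before straight(1) would end elsewhere — order is forced
begin: (-1, 3) facing N
1. straight(1) → (-1, 4) facing N
2. arc(right, 3) → (2, 7) facing E
uniquely the one of 25 2-step routes that fits.

straight(1), arc(right, 3)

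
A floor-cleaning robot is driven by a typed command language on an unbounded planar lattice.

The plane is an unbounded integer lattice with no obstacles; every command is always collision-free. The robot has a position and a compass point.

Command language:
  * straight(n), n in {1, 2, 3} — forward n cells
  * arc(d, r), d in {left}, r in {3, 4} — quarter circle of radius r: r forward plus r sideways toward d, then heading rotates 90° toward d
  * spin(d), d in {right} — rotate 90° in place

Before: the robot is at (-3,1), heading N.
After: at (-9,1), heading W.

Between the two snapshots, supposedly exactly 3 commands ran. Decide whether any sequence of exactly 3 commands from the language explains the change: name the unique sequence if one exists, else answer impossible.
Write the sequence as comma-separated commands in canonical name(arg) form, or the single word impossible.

arc(left, 3), arc(left, 3), spin(right)

key: order matters: swapping arc(left, 3) and spin(right) lands elsewhere
t0: at (-3,1), heading N
[1] after arc(left, 3): at (-6,4), heading W
[2] after arc(left, 3): at (-9,1), heading S
[3] after spin(right): at (-9,1), heading W
uniquely the one of 216 3-step routes that fits.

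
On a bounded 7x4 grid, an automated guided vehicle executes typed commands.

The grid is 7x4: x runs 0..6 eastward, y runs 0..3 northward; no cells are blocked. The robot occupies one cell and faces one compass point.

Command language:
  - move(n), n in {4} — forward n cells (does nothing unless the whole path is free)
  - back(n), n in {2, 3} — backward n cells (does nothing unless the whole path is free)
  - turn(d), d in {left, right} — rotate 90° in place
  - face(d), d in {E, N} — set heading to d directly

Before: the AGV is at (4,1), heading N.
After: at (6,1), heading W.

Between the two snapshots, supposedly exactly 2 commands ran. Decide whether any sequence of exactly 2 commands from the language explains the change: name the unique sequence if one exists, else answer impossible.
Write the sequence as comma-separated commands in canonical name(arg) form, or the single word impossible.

turn(left), back(2)

key: position moved to (6,1) AND the heading swung to W — translation plus rotation needed
start: at (4,1), heading N
t=1 turn(left) ⇒ at (4,1), heading W
t=2 back(2) ⇒ at (6,1), heading W
no rival 2-sequence matches.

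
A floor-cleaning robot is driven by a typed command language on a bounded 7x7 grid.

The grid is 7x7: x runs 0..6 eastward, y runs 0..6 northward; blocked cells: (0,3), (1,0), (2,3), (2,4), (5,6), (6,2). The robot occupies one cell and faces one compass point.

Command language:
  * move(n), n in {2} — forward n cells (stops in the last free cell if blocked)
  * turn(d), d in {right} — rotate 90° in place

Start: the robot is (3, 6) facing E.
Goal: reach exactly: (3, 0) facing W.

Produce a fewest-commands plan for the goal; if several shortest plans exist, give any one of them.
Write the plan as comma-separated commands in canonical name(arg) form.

initial: (3, 6) facing E
1. turn(right) → (3, 6) facing S
2. move(2) → (3, 4) facing S
3. move(2) → (3, 2) facing S
4. move(2) → (3, 0) facing S
5. turn(right) → (3, 0) facing W
nothing shorter than 5 reaches the goal.

turn(right), move(2), move(2), move(2), turn(right)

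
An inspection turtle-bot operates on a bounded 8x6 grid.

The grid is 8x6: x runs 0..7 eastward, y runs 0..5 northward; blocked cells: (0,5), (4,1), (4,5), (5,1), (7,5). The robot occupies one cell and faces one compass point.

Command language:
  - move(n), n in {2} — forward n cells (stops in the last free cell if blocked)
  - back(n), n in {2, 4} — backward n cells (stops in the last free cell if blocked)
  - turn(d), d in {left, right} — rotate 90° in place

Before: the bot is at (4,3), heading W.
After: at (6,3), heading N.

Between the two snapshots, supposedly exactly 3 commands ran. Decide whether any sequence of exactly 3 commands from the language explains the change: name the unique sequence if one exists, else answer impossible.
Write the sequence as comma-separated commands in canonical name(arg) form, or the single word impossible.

move(2), back(4), turn(right)

key: order matters: swapping move(2) and turn(right) lands elsewhere
t0: at (4,3), heading W
1. move(2) → at (2,3), heading W
2. back(4) → at (6,3), heading W
3. turn(right) → at (6,3), heading N
no rival 3-sequence matches.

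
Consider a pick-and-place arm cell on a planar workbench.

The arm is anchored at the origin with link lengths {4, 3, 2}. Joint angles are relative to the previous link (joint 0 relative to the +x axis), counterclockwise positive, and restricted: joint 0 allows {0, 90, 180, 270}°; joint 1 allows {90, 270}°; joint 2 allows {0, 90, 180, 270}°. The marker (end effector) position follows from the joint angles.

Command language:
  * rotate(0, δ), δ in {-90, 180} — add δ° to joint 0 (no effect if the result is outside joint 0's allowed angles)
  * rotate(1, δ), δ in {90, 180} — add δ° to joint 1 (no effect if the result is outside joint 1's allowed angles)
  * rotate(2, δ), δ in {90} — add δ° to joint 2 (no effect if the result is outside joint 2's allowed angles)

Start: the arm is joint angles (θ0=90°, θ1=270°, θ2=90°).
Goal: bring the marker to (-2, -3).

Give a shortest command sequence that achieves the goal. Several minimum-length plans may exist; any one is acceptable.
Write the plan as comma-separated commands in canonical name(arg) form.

rotate(0, -90), rotate(0, 180), rotate(1, 180)

begin: joint angles (θ0=90°, θ1=270°, θ2=90°)
step 1 (rotate(0, -90)): joint angles (θ0=0°, θ1=270°, θ2=90°)
step 2 (rotate(0, 180)): joint angles (θ0=180°, θ1=270°, θ2=90°)
step 3 (rotate(1, 180)): joint angles (θ0=180°, θ1=90°, θ2=90°)
no 2-step plan works, so 3 is optimal.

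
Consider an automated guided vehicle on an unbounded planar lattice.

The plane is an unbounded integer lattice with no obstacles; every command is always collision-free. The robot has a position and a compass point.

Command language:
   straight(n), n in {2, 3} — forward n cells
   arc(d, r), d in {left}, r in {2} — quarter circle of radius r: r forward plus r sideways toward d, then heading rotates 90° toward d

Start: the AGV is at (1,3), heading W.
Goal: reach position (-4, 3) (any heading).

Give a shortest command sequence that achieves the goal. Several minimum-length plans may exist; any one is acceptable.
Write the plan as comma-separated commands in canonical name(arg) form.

begin: at (1,3), heading W
[1] after straight(2): at (-1,3), heading W
[2] after straight(3): at (-4,3), heading W
shorter routes all fall short; 2 is best.

straight(2), straight(3)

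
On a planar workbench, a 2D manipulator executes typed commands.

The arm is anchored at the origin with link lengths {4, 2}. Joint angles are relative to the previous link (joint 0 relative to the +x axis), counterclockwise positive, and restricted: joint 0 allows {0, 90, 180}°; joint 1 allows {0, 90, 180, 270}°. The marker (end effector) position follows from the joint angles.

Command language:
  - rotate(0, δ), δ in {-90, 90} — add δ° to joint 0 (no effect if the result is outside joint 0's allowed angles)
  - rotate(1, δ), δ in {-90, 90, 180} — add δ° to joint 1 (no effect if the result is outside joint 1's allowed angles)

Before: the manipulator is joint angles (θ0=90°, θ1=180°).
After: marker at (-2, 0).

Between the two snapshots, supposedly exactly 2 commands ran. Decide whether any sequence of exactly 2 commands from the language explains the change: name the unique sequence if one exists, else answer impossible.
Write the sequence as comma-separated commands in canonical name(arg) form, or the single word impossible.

rotate(0, 90), rotate(0, 90)

t0: joint angles (θ0=90°, θ1=180°)
t=1 rotate(0, 90) ⇒ joint angles (θ0=180°, θ1=180°)
t=2 rotate(0, 90) ⇒ joint angles (θ0=180°, θ1=180°)
uniquely the one of 25 2-step routes that fits.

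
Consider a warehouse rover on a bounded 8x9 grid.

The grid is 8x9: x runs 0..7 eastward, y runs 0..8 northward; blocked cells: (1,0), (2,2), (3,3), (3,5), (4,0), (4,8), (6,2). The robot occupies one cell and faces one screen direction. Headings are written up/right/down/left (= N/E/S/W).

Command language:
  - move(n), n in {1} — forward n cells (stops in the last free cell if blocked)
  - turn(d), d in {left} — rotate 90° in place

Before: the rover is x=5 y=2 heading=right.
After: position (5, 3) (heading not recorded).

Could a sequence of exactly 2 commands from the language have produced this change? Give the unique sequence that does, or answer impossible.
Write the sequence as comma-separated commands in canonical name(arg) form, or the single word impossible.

turn(left), move(1)

key: order matters: swapping turn(left) and move(1) lands elsewhere
start: x=5 y=2 heading=right
t=1 turn(left) ⇒ x=5 y=2 heading=up
t=2 move(1) ⇒ x=5 y=3 heading=up
no rival 2-sequence matches.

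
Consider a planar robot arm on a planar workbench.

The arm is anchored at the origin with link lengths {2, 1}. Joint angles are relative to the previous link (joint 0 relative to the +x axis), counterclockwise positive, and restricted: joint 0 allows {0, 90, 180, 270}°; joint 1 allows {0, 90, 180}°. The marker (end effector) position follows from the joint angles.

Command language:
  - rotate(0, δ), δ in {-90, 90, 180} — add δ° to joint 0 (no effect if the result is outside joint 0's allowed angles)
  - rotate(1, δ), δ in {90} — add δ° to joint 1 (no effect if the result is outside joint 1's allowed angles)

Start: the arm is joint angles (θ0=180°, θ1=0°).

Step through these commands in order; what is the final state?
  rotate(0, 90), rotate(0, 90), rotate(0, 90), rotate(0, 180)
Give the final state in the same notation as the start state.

start: joint angles (θ0=180°, θ1=0°)
[1] after rotate(0, 90): joint angles (θ0=270°, θ1=0°)
[2] after rotate(0, 90): joint angles (θ0=0°, θ1=0°)
[3] after rotate(0, 90): joint angles (θ0=90°, θ1=0°)
[4] after rotate(0, 180): joint angles (θ0=270°, θ1=0°)

joint angles (θ0=270°, θ1=0°)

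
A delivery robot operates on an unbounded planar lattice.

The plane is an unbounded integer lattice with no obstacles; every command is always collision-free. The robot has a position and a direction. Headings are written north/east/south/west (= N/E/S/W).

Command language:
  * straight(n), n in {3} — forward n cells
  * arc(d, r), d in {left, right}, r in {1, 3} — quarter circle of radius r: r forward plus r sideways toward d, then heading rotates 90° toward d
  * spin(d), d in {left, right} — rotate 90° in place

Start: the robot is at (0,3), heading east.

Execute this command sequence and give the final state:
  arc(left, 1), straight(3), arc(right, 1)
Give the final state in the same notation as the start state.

at (2,8), heading east

from: at (0,3), heading east
1. arc(left, 1) → at (1,4), heading north
2. straight(3) → at (1,7), heading north
3. arc(right, 1) → at (2,8), heading east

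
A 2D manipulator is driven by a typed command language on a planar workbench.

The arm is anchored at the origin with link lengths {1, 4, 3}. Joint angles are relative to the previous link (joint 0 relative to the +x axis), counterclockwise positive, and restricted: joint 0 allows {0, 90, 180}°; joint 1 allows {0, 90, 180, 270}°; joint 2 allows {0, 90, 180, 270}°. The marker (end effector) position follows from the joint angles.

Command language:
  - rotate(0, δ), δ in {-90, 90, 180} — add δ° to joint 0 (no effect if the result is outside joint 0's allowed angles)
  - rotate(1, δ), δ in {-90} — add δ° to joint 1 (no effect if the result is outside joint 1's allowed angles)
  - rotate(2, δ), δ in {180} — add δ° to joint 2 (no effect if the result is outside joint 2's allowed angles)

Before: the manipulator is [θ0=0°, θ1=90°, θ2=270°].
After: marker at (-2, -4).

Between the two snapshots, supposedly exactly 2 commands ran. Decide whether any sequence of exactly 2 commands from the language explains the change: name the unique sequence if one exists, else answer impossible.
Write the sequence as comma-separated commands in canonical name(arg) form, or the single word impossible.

rotate(1, -90), rotate(1, -90)

t0: [θ0=0°, θ1=90°, θ2=270°]
t=1 rotate(1, -90) ⇒ [θ0=0°, θ1=0°, θ2=270°]
t=2 rotate(1, -90) ⇒ [θ0=0°, θ1=270°, θ2=270°]
uniquely the one of 25 2-step routes that fits.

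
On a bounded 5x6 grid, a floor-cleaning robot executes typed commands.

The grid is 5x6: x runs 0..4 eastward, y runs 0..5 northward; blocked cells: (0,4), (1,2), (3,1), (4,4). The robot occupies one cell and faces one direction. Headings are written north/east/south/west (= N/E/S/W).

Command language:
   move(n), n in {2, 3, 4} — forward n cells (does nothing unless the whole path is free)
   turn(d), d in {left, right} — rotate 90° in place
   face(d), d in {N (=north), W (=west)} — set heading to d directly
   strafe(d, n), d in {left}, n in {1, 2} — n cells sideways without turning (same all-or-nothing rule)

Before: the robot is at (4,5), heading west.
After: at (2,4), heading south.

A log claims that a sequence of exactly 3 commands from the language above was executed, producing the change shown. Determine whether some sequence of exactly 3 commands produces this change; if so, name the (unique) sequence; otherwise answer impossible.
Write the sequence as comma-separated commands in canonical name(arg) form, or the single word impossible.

key: cell and facing (now S) both changed — the 3 commands mix motion and turning
begin: at (4,5), heading west
1. move(2) → at (2,5), heading west
2. strafe(left, 1) → at (2,4), heading west
3. turn(left) → at (2,4), heading south
uniquely the one of 729 3-step routes that fits.

move(2), strafe(left, 1), turn(left)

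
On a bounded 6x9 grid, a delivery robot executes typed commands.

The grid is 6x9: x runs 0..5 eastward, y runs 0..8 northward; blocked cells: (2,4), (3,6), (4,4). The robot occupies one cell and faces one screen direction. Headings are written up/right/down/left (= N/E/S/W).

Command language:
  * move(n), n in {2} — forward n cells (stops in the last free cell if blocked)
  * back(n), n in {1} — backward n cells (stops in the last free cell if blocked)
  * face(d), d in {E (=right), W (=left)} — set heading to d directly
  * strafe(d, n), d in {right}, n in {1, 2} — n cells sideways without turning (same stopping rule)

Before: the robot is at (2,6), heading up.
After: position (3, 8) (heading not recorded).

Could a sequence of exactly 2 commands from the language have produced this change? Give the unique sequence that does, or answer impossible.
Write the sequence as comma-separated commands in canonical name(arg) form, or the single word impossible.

move(2), strafe(right, 1)

key: running strafe(right, 1) before move(2) would end elsewhere — order is forced
t0: at (2,6), heading up
t=1 move(2) ⇒ at (2,8), heading up
t=2 strafe(right, 1) ⇒ at (3,8), heading up
no rival 2-sequence matches.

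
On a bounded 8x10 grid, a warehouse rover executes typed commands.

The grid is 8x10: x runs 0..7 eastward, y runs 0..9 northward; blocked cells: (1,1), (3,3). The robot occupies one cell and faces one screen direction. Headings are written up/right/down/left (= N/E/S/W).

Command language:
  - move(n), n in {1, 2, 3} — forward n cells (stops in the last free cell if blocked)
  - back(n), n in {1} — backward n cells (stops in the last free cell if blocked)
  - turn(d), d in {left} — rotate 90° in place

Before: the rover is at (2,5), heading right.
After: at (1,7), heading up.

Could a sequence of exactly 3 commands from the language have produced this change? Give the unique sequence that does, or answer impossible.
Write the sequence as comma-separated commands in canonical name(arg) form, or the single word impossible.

key: position moved to (1,7) AND the heading swung to N — translation plus rotation needed
start: at (2,5), heading right
t=1 back(1) ⇒ at (1,5), heading right
t=2 turn(left) ⇒ at (1,5), heading up
t=3 move(2) ⇒ at (1,7), heading up
all 125 alternatives checked — unique.

back(1), turn(left), move(2)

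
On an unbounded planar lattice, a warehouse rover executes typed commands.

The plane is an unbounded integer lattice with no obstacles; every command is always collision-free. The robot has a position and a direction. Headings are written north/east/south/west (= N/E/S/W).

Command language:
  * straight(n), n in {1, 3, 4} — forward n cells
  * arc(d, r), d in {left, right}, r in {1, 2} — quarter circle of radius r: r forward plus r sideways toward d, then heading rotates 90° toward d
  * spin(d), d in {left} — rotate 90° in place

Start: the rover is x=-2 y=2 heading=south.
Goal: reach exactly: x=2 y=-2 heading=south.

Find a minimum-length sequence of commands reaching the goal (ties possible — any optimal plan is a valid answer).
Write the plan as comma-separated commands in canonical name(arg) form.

t0: x=-2 y=2 heading=south
[1] after arc(left, 2): x=0 y=0 heading=east
[2] after arc(right, 2): x=2 y=-2 heading=south
no 1-step plan works, so 2 is optimal.

arc(left, 2), arc(right, 2)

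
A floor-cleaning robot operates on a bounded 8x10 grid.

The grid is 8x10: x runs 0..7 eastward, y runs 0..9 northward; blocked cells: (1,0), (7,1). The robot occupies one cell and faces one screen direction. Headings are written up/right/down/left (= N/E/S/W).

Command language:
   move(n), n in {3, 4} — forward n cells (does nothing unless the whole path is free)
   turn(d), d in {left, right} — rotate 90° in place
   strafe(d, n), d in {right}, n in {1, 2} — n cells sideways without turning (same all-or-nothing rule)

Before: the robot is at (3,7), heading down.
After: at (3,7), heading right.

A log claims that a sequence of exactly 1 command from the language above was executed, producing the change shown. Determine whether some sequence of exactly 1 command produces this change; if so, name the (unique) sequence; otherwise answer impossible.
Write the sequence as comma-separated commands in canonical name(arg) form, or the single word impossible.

turn(left)

key: (3,7) unchanged — the single command moves nothing
begin: at (3,7), heading down
step 1 (turn(left)): at (3,7), heading right
no rival 1-sequence matches.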